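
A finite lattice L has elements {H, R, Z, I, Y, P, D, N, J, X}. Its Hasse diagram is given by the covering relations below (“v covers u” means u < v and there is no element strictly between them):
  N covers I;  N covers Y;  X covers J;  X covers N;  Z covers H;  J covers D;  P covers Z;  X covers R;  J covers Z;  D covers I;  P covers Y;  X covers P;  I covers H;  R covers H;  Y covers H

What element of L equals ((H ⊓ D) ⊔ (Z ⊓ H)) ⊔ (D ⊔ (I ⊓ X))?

H ∧ D = H
Z ∧ H = H
H ∨ H = H
I ∧ X = I
D ∨ I = D
H ∨ D = D

D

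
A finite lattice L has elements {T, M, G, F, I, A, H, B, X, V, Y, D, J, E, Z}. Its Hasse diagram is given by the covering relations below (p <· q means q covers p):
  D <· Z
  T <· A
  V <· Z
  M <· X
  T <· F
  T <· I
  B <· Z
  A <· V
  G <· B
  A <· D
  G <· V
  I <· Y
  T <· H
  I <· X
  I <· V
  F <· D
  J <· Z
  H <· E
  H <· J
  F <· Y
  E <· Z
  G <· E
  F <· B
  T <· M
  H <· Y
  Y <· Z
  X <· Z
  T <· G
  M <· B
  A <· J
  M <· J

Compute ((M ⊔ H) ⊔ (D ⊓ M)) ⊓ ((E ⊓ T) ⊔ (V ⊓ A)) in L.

A

M ∨ H = J
D ∧ M = T
J ∨ T = J
E ∧ T = T
V ∧ A = A
T ∨ A = A
J ∧ A = A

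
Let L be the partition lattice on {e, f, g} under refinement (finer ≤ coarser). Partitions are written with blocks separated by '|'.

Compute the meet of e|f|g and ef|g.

e|f|g

The meet (common refinement) of e|f|g and ef|g intersects blocks pairwise, giving e|f|g.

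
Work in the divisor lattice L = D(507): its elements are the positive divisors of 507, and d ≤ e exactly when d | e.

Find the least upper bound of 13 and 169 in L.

In the divisibility order, the join is the least common multiple: lcm(13, 169) = 169.

169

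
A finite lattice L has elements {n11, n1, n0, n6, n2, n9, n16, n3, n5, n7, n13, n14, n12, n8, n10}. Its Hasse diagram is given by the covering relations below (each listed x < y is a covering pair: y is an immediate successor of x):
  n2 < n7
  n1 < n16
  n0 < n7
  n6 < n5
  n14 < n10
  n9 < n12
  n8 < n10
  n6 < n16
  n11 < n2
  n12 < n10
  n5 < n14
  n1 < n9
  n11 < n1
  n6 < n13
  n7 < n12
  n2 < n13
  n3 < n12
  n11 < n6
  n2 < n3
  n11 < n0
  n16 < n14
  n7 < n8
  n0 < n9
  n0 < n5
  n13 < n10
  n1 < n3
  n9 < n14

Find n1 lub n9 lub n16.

n14

Common upper bounds of {n1, n9, n16}: n10, n14.
The least among these is n14.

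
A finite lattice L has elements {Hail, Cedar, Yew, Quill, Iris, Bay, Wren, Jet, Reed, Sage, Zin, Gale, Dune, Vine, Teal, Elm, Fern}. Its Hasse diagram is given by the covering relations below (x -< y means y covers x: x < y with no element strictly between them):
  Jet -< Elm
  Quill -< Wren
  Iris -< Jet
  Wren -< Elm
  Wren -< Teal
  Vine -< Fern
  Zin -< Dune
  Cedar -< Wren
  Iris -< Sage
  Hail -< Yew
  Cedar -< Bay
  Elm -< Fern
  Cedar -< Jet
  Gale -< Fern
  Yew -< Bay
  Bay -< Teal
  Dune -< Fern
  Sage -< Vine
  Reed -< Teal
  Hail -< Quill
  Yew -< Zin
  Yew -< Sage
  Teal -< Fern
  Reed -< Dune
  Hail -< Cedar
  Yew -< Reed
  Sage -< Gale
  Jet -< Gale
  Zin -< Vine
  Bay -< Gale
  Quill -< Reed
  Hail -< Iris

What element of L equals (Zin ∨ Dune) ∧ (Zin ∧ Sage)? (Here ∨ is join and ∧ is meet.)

Zin ∨ Dune = Dune
Zin ∧ Sage = Yew
Dune ∧ Yew = Yew

Yew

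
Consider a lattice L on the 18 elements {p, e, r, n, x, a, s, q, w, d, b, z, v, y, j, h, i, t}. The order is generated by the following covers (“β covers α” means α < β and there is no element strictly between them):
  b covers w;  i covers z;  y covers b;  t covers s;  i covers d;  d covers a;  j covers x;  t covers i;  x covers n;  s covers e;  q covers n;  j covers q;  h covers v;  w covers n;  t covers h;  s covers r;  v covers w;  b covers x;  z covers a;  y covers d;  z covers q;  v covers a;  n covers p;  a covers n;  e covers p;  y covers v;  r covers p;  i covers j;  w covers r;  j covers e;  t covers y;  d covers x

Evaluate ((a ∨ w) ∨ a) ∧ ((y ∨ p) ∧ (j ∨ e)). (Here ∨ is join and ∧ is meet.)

n

a ∨ w = v
v ∨ a = v
y ∨ p = y
j ∨ e = j
y ∧ j = x
v ∧ x = n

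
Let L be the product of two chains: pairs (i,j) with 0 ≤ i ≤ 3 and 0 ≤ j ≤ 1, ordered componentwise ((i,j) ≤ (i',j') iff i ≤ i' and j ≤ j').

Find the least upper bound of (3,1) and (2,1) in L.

(3,1)

In a product of chains, the join is componentwise max, giving (3,1).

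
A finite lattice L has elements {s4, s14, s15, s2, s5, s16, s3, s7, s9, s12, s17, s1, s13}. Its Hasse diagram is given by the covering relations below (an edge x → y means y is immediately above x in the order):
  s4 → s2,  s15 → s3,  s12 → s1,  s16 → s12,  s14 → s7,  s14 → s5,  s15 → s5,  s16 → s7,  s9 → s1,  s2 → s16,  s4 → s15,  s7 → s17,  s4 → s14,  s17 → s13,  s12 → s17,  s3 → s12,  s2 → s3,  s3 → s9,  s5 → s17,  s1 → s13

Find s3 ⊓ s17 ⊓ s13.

Common lower bounds of {s3, s17, s13}: s15, s2, s3, s4.
The greatest among these is s3.

s3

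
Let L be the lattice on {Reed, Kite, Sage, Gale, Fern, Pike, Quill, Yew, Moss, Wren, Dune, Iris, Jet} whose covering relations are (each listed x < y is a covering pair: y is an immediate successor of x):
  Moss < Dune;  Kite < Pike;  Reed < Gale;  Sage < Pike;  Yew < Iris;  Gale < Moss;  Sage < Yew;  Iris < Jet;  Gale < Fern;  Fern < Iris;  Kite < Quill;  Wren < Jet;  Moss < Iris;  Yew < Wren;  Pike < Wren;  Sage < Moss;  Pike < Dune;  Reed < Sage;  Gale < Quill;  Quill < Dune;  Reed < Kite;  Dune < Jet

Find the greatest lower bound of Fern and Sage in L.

Reed

Common lower bounds of {Fern, Sage}: Reed.
The greatest among these is Reed.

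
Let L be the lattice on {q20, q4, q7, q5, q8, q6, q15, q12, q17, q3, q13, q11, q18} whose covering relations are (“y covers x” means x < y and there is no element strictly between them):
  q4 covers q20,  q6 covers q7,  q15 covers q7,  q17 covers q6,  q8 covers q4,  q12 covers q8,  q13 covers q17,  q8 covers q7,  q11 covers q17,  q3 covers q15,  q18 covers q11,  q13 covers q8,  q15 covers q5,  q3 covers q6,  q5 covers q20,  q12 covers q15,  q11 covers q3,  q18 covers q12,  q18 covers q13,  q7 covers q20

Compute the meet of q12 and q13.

Common lower bounds of {q12, q13}: q20, q4, q7, q8.
The greatest among these is q8.

q8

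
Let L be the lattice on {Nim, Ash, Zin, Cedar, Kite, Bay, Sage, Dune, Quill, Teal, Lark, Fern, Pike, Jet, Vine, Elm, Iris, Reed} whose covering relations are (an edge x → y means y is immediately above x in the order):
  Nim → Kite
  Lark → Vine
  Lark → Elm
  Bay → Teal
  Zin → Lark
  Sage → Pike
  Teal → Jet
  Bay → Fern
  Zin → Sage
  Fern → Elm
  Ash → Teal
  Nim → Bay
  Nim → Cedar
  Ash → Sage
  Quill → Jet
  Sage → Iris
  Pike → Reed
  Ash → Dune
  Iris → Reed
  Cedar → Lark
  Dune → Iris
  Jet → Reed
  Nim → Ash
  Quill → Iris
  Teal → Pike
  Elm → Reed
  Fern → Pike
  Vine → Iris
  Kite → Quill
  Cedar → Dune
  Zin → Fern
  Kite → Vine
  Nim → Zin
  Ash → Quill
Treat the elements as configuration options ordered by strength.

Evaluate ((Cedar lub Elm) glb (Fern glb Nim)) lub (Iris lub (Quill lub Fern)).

Cedar ∨ Elm = Elm
Fern ∧ Nim = Nim
Elm ∧ Nim = Nim
Quill ∨ Fern = Reed
Iris ∨ Reed = Reed
Nim ∨ Reed = Reed

Reed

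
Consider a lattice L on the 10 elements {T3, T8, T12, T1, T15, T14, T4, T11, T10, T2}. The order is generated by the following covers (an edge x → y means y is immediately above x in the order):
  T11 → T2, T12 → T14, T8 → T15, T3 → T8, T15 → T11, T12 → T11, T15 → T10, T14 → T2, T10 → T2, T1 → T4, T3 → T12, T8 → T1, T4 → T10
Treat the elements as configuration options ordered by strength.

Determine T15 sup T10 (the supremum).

T10

Common upper bounds of {T15, T10}: T10, T2.
The least among these is T10.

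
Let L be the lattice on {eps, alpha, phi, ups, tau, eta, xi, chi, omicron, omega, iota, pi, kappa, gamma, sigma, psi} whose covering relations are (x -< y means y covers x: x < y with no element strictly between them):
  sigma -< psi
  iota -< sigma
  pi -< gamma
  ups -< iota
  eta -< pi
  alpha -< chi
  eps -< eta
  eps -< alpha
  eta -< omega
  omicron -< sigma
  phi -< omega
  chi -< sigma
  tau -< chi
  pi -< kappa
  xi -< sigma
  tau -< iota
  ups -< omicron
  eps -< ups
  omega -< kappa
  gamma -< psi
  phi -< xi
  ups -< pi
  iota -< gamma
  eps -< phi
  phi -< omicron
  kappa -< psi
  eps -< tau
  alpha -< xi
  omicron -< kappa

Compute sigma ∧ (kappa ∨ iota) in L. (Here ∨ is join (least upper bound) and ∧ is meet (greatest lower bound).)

kappa ∨ iota = psi
sigma ∧ psi = sigma

sigma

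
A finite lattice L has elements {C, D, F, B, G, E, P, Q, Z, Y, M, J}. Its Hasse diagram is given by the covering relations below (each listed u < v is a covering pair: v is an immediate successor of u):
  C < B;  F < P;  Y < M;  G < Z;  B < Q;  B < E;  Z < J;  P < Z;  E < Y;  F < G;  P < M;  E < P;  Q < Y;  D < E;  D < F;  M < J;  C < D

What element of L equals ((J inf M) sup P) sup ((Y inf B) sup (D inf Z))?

J ∧ M = M
M ∨ P = M
Y ∧ B = B
D ∧ Z = D
B ∨ D = E
M ∨ E = M

M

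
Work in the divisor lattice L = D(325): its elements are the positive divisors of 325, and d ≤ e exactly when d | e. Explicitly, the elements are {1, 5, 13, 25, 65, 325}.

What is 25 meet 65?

In the divisibility order, the meet is the greatest common divisor: gcd(25, 65) = 5.

5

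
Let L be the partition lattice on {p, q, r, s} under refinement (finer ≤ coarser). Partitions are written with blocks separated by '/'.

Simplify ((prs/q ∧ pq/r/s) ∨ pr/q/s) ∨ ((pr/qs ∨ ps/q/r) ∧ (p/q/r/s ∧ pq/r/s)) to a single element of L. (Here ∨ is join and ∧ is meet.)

prs/q ∧ pq/r/s = p/q/r/s
p/q/r/s ∨ pr/q/s = pr/q/s
pr/qs ∨ ps/q/r = pqrs
p/q/r/s ∧ pq/r/s = p/q/r/s
pqrs ∧ p/q/r/s = p/q/r/s
pr/q/s ∨ p/q/r/s = pr/q/s

pr/q/s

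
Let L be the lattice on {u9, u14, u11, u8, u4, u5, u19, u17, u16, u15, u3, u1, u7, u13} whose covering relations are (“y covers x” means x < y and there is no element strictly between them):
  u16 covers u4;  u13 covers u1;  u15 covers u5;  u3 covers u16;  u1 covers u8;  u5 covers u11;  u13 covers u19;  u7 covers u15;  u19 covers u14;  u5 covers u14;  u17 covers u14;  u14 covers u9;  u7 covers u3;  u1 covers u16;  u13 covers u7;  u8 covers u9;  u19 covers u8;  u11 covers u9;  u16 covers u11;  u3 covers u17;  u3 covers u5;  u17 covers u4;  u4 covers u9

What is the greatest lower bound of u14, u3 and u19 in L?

u14

Common lower bounds of {u14, u3, u19}: u14, u9.
The greatest among these is u14.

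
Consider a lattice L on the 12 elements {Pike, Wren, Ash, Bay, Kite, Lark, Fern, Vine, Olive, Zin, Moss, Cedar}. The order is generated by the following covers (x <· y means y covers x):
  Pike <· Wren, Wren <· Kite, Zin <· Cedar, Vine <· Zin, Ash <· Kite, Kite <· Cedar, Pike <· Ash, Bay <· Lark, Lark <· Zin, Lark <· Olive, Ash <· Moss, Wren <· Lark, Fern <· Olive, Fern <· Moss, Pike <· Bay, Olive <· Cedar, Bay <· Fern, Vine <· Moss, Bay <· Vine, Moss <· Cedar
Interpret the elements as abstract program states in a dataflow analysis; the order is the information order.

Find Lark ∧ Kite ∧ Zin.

Wren

Common lower bounds of {Lark, Kite, Zin}: Pike, Wren.
The greatest among these is Wren.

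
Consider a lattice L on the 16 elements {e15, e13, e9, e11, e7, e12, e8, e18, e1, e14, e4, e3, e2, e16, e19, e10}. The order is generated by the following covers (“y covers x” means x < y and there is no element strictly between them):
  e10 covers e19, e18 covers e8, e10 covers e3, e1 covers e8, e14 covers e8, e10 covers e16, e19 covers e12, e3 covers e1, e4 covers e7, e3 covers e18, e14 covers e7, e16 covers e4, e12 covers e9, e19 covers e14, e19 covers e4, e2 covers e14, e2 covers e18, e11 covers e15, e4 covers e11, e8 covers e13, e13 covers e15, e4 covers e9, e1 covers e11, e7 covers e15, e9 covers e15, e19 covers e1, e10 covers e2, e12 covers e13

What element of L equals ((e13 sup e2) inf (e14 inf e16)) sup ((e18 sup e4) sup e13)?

e13 ∨ e2 = e2
e14 ∧ e16 = e7
e2 ∧ e7 = e7
e18 ∨ e4 = e10
e10 ∨ e13 = e10
e7 ∨ e10 = e10

e10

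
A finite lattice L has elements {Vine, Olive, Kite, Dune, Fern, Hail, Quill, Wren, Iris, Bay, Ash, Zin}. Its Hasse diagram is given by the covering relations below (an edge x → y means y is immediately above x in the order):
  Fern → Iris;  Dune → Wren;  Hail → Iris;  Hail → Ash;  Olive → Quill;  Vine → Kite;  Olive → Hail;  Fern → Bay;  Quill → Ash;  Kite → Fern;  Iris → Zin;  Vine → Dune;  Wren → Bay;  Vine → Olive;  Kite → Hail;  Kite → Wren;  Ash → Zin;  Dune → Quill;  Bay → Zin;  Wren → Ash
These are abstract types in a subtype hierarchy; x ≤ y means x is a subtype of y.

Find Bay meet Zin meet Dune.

Dune

Common lower bounds of {Bay, Zin, Dune}: Dune, Vine.
The greatest among these is Dune.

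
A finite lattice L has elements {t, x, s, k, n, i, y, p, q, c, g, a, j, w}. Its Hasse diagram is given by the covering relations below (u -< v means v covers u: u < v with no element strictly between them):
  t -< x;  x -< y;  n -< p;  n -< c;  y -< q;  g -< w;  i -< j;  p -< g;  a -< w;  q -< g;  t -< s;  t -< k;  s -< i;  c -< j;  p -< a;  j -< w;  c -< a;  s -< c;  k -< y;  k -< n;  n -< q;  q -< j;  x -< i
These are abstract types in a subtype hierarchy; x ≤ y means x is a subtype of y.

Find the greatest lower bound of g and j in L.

Common lower bounds of {g, j}: k, n, q, t, x, y.
The greatest among these is q.

q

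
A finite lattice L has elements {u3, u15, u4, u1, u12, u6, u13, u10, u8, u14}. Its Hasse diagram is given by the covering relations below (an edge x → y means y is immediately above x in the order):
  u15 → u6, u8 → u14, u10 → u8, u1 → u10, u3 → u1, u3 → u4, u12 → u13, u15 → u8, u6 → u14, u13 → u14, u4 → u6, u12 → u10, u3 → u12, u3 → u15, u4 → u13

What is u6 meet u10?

u3

Common lower bounds of {u6, u10}: u3.
The greatest among these is u3.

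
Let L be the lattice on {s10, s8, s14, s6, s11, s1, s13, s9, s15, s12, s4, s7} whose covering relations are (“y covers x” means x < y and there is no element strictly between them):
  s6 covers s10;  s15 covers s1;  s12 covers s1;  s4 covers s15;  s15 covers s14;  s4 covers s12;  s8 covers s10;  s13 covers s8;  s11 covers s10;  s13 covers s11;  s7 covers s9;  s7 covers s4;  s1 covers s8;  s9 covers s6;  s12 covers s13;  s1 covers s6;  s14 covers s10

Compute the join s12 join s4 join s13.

Common upper bounds of {s12, s4, s13}: s4, s7.
The least among these is s4.

s4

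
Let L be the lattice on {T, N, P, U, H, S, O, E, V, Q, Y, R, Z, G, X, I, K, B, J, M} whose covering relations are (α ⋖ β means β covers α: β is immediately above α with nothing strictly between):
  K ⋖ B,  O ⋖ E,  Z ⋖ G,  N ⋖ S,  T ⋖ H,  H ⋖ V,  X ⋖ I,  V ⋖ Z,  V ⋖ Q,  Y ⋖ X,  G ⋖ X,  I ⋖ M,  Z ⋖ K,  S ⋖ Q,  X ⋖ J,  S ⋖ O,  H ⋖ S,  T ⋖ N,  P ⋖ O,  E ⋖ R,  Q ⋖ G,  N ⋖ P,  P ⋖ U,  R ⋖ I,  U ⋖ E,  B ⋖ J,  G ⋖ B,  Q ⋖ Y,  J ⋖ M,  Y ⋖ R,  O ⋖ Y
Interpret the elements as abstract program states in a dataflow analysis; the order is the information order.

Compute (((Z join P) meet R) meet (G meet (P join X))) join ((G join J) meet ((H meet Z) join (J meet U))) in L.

Z ∨ P = X
X ∧ R = Y
P ∨ X = X
G ∧ X = G
Y ∧ G = Q
G ∨ J = J
H ∧ Z = H
J ∧ U = P
H ∨ P = O
J ∧ O = O
Q ∨ O = Y

Y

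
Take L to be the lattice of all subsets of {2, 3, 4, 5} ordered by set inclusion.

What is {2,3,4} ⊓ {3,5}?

{3}

Under ⊆, meet is intersection: {2,3,4} ∩ {3,5} = {3}.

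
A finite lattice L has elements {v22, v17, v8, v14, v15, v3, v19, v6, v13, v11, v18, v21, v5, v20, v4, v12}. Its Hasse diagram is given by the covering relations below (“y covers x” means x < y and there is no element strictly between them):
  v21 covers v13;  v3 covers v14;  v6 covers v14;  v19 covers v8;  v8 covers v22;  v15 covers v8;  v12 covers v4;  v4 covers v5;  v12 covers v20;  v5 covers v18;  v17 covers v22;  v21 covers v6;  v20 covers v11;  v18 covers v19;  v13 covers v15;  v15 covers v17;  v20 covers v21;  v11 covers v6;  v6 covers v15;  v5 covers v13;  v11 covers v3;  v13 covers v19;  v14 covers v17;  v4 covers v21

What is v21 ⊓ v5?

Common lower bounds of {v21, v5}: v13, v15, v17, v19, v22, v8.
The greatest among these is v13.

v13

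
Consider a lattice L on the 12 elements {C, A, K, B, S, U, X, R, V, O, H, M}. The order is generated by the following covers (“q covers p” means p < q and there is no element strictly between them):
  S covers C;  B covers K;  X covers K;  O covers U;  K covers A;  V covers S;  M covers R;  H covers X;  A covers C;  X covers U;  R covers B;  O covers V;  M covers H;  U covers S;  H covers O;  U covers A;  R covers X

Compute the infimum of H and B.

Common lower bounds of {H, B}: A, C, K.
The greatest among these is K.

K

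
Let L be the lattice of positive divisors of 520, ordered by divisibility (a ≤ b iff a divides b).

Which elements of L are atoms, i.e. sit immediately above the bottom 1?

13, 2, 5

The atoms are exactly the elements that cover 1: 13, 2, 5.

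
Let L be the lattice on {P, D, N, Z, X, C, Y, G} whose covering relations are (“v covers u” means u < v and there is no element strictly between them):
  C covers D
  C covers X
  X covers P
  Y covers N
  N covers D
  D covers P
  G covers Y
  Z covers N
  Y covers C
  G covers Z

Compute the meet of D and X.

P

Common lower bounds of {D, X}: P.
The greatest among these is P.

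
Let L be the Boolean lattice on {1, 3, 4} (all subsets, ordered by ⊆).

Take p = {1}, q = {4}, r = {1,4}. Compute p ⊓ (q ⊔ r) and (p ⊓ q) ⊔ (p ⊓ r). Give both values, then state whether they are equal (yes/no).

{1}; {1}; yes

q ⊔ r = {1,4}, so p ⊓ (q ⊔ r) = {1} ⊓ {1,4} = {1}.
p ⊓ q = ∅ and p ⊓ r = {1}, so (p ⊓ q) ⊔ (p ⊓ r) = ∅ ⊔ {1} = {1}.
Equal: yes.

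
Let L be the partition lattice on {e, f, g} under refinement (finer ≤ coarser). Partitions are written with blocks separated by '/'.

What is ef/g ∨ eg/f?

efg

The join of ef/g and eg/f merges any blocks that overlap across the partitions, giving efg.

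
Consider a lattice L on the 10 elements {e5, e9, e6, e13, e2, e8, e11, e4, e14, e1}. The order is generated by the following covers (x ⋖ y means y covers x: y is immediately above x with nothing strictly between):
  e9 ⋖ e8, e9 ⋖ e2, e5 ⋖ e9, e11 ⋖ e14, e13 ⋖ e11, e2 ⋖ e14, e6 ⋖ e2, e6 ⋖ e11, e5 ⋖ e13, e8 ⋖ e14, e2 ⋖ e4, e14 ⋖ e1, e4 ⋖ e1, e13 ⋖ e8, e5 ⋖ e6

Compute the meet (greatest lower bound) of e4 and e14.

e2

Common lower bounds of {e4, e14}: e2, e5, e6, e9.
The greatest among these is e2.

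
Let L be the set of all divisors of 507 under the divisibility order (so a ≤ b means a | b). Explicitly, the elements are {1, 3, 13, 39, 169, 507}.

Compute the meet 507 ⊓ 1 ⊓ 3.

In the divisibility order, the meet is the greatest common divisor: gcd(507, 1, 3) = 1.

1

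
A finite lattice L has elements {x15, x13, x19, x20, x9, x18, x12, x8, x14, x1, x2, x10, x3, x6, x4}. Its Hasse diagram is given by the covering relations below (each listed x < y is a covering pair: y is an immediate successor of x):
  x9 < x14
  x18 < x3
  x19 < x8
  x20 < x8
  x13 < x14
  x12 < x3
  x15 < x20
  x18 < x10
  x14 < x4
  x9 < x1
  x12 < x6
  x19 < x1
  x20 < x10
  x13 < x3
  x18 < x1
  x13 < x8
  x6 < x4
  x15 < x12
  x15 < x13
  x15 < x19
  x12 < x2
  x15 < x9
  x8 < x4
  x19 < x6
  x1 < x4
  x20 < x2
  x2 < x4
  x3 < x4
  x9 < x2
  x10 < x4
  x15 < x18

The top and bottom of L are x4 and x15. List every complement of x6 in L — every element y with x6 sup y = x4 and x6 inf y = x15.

x10, x13, x14, x18, x20, x9

Need y with x6 ∨ y = x4 and x6 ∧ y = x15.
Checking each element gives: x10, x13, x14, x18, x20, x9.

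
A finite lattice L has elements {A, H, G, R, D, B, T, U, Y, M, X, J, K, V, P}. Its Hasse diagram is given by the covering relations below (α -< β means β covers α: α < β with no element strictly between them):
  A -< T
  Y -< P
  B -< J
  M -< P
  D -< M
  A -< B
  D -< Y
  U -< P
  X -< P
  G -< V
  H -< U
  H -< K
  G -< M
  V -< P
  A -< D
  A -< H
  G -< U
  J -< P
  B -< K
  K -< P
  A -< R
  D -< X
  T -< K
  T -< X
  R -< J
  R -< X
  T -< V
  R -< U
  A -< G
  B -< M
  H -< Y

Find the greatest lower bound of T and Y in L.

A

Common lower bounds of {T, Y}: A.
The greatest among these is A.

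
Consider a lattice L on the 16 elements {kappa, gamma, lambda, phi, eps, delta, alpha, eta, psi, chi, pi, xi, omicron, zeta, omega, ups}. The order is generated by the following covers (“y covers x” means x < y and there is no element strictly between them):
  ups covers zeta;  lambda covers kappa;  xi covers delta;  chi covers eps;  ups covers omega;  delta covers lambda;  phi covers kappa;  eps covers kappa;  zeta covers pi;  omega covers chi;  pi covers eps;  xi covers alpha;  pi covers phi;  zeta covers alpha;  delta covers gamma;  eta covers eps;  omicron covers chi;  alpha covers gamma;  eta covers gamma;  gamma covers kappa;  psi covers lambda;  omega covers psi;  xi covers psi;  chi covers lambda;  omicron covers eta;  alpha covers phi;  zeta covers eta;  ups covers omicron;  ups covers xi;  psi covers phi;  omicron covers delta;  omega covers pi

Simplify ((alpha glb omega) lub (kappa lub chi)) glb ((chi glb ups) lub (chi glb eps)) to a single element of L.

alpha ∧ omega = phi
kappa ∨ chi = chi
phi ∨ chi = omega
chi ∧ ups = chi
chi ∧ eps = eps
chi ∨ eps = chi
omega ∧ chi = chi

chi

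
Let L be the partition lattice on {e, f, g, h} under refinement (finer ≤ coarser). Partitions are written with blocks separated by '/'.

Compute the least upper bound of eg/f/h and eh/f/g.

egh/f

Common upper bounds of {eg/f/h, eh/f/g}: efgh, egh/f.
The least among these is egh/f.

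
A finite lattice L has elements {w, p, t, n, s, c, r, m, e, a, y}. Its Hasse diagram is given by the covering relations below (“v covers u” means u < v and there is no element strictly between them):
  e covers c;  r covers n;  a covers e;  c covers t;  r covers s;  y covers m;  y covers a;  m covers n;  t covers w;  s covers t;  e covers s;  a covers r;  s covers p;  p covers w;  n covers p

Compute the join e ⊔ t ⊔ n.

a

Common upper bounds of {e, t, n}: a, y.
The least among these is a.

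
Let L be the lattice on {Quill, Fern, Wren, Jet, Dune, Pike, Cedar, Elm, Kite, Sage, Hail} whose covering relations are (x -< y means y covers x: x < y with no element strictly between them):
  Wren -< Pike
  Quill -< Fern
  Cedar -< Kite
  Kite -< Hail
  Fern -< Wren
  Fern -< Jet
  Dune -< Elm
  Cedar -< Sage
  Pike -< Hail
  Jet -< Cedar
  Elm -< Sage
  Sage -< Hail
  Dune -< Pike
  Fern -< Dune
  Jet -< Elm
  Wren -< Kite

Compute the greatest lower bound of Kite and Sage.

Common lower bounds of {Kite, Sage}: Cedar, Fern, Jet, Quill.
The greatest among these is Cedar.

Cedar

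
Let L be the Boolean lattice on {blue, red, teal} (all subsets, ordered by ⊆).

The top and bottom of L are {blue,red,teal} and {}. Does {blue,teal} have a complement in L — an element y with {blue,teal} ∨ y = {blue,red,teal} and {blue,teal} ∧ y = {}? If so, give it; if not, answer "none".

{red}

Need y with {blue,teal} ∨ y = {blue,red,teal} and {blue,teal} ∧ y = {}.
Checking each element gives: {red}.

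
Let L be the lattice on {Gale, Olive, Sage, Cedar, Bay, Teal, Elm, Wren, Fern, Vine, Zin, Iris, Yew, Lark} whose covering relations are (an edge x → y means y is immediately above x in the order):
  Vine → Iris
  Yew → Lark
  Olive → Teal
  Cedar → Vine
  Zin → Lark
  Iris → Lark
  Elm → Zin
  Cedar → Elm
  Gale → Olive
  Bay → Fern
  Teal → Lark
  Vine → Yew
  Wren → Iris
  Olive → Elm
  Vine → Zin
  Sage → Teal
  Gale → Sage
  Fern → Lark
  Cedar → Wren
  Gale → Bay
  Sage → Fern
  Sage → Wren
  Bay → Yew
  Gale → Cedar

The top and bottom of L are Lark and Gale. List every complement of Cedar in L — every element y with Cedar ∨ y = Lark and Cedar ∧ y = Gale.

Fern, Teal

Need y with Cedar ∨ y = Lark and Cedar ∧ y = Gale.
Checking each element gives: Fern, Teal.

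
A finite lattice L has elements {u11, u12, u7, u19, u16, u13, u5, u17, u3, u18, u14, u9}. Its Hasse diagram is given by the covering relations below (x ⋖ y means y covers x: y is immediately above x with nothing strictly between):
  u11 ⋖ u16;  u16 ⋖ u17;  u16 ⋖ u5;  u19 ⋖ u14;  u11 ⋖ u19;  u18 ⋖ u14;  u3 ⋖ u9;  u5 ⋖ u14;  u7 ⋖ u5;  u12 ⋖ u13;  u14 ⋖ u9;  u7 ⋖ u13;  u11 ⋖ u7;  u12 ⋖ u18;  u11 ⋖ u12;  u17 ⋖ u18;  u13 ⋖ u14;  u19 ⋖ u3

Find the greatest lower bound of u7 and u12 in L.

u11

Common lower bounds of {u7, u12}: u11.
The greatest among these is u11.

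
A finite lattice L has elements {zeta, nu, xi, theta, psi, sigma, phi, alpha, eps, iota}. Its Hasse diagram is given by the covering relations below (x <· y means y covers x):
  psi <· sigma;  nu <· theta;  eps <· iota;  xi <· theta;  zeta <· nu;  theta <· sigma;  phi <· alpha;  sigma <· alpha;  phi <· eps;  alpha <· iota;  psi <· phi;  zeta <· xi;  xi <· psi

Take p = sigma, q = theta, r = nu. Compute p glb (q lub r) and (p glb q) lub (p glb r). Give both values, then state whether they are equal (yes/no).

q lub r = theta, so p glb (q lub r) = sigma glb theta = theta.
p glb q = theta and p glb r = nu, so (p glb q) lub (p glb r) = theta lub nu = theta.
Equal: yes.

theta; theta; yes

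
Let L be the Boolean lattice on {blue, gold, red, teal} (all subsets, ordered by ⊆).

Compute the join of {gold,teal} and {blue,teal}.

Under ⊆, join is union: {gold,teal} ∪ {blue,teal} = {blue,gold,teal}.

{blue,gold,teal}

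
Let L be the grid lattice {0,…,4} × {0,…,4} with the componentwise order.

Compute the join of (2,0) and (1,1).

(2,1)

In a product of chains, the join is componentwise max, giving (2,1).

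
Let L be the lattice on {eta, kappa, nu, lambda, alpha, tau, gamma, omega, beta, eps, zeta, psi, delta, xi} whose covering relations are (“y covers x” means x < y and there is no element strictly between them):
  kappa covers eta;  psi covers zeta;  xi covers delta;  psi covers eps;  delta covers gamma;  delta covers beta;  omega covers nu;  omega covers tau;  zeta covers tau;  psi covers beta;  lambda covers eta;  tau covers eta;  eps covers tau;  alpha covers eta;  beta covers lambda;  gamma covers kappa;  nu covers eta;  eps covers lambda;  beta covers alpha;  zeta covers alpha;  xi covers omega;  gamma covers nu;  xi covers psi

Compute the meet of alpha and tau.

Common lower bounds of {alpha, tau}: eta.
The greatest among these is eta.

eta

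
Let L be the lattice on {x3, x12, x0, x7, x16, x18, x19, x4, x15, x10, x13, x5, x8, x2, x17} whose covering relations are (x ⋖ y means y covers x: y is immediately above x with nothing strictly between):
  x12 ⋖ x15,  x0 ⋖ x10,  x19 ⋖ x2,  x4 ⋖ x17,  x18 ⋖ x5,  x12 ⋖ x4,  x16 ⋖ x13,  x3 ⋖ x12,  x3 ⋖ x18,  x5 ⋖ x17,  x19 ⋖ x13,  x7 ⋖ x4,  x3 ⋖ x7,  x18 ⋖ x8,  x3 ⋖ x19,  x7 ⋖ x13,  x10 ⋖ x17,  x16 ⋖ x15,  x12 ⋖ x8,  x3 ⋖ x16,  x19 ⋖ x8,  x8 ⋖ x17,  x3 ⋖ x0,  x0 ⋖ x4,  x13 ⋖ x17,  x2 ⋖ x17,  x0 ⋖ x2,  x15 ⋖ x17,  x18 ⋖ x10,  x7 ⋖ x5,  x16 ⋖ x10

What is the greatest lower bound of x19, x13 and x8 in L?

x19

Common lower bounds of {x19, x13, x8}: x19, x3.
The greatest among these is x19.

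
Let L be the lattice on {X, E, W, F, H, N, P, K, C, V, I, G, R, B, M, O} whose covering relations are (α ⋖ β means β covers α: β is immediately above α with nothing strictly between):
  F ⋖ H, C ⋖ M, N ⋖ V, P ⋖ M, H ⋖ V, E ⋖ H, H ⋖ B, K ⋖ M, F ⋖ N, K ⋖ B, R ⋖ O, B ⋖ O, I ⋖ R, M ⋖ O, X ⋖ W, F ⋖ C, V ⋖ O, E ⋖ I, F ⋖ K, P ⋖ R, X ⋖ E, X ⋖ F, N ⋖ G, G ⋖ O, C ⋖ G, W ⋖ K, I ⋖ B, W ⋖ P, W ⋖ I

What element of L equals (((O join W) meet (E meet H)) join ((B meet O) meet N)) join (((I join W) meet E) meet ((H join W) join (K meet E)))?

H

O ∨ W = O
E ∧ H = E
O ∧ E = E
B ∧ O = B
B ∧ N = F
E ∨ F = H
I ∨ W = I
I ∧ E = E
H ∨ W = B
K ∧ E = X
B ∨ X = B
E ∧ B = E
H ∨ E = H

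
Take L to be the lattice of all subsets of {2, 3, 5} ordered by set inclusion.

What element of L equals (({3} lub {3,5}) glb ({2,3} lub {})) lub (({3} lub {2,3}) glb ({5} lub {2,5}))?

{2,3}

{3} ∨ {3,5} = {3,5}
{2,3} ∨ {} = {2,3}
{3,5} ∧ {2,3} = {3}
{3} ∨ {2,3} = {2,3}
{5} ∨ {2,5} = {2,5}
{2,3} ∧ {2,5} = {2}
{3} ∨ {2} = {2,3}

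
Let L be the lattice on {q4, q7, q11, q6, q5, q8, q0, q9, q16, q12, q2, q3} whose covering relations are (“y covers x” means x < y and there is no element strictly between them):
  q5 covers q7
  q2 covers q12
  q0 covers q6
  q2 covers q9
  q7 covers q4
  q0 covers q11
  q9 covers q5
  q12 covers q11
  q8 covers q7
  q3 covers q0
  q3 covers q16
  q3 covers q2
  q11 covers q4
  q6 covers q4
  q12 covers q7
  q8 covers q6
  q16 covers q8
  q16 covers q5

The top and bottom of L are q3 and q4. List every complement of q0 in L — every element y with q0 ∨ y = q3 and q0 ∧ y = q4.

q5, q7, q9

Need y with q0 ∨ y = q3 and q0 ∧ y = q4.
Checking each element gives: q5, q7, q9.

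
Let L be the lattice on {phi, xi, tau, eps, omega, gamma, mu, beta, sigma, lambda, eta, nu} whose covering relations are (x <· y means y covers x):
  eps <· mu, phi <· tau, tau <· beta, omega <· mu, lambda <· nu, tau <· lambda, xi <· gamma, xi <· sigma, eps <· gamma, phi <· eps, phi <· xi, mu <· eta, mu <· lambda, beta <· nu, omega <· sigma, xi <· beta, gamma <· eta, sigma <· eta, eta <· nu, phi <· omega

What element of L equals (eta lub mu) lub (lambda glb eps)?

eta

eta ∨ mu = eta
lambda ∧ eps = eps
eta ∨ eps = eta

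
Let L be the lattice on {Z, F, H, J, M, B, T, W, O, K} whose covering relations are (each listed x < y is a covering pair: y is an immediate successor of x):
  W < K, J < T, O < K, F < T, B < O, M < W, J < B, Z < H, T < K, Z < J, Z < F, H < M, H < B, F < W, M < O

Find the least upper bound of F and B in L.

Common upper bounds of {F, B}: K.
The least among these is K.

K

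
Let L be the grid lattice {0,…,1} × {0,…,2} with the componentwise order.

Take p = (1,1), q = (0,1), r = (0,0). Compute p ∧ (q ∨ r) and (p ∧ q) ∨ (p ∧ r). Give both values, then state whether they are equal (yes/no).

q ∨ r = (0,1), so p ∧ (q ∨ r) = (1,1) ∧ (0,1) = (0,1).
p ∧ q = (0,1) and p ∧ r = (0,0), so (p ∧ q) ∨ (p ∧ r) = (0,1) ∨ (0,0) = (0,1).
Equal: yes.

(0,1); (0,1); yes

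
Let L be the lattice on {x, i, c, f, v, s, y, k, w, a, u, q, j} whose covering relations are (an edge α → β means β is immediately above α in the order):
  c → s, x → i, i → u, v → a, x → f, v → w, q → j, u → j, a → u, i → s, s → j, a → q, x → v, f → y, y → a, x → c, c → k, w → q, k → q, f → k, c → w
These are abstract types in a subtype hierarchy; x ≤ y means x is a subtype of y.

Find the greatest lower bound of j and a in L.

a

Common lower bounds of {j, a}: a, f, v, x, y.
The greatest among these is a.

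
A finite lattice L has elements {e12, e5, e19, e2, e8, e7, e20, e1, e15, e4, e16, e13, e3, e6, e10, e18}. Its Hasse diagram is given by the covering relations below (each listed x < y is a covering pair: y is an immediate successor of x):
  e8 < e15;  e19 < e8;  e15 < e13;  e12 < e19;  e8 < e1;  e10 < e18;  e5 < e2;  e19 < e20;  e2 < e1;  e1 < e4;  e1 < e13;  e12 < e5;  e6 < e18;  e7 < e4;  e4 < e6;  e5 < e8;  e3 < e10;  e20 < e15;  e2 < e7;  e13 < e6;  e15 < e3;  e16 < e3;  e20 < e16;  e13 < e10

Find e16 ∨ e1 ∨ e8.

Common upper bounds of {e16, e1, e8}: e10, e18.
The least among these is e10.

e10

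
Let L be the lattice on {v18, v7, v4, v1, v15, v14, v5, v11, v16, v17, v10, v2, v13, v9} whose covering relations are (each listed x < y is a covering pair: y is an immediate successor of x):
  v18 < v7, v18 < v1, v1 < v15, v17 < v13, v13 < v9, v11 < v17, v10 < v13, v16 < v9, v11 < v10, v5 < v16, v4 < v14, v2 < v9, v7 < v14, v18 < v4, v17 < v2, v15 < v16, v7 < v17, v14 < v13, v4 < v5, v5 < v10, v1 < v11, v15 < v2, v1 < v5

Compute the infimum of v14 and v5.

Common lower bounds of {v14, v5}: v18, v4.
The greatest among these is v4.

v4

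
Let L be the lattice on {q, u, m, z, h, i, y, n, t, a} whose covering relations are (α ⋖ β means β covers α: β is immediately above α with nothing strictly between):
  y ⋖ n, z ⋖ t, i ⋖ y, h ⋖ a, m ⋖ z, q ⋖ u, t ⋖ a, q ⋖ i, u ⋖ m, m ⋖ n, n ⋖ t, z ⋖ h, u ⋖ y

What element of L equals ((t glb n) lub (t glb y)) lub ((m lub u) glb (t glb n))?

n

t ∧ n = n
t ∧ y = y
n ∨ y = n
m ∨ u = m
t ∧ n = n
m ∧ n = m
n ∨ m = n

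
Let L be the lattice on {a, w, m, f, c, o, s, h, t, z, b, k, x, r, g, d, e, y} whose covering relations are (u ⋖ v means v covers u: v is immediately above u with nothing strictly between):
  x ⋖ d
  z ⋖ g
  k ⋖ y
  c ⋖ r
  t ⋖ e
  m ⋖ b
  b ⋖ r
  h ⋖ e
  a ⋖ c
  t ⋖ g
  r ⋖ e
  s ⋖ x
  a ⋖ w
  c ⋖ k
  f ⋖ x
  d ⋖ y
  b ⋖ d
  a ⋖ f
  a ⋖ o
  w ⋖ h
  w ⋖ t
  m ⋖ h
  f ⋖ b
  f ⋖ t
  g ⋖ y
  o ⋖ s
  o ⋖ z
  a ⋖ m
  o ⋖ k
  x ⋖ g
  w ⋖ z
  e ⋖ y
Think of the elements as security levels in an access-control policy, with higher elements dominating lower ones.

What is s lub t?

Common upper bounds of {s, t}: g, y.
The least among these is g.

g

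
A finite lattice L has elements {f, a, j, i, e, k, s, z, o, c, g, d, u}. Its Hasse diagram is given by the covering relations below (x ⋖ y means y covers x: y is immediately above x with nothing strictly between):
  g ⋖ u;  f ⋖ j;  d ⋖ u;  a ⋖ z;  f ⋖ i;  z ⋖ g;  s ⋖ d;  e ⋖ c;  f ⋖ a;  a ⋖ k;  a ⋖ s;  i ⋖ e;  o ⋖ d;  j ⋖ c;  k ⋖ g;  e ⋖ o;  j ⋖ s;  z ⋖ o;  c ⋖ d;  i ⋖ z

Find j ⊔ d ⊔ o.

Common upper bounds of {j, d, o}: d, u.
The least among these is d.

d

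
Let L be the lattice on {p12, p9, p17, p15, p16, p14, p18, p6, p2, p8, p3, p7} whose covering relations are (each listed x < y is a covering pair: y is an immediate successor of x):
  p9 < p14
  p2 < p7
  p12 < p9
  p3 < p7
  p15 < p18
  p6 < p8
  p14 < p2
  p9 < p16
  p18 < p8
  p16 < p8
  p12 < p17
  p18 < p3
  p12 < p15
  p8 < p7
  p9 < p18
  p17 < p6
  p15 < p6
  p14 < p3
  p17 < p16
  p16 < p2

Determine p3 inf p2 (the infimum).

p14

Common lower bounds of {p3, p2}: p12, p14, p9.
The greatest among these is p14.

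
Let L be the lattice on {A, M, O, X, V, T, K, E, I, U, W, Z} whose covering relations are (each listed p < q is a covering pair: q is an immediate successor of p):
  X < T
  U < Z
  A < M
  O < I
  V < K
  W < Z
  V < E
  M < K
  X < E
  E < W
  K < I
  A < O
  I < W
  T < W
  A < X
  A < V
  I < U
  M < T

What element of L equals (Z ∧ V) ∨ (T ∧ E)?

Z ∧ V = V
T ∧ E = X
V ∨ X = E

E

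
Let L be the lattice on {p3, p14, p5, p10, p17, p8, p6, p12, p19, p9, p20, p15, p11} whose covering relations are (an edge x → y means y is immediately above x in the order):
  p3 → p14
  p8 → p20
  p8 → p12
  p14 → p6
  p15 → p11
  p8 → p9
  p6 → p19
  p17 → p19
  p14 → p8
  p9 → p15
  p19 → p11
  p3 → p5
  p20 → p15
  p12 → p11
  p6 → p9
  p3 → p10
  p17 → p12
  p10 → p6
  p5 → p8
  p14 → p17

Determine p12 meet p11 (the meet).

p12

Common lower bounds of {p12, p11}: p12, p14, p17, p3, p5, p8.
The greatest among these is p12.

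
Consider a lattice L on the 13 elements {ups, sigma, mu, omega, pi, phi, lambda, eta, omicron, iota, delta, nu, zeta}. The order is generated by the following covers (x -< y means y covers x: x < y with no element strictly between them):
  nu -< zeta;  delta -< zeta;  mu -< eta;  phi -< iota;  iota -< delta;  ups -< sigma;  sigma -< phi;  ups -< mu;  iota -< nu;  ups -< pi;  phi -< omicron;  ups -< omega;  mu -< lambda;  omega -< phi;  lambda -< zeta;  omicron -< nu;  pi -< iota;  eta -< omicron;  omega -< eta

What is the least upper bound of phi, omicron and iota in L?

Common upper bounds of {phi, omicron, iota}: nu, zeta.
The least among these is nu.

nu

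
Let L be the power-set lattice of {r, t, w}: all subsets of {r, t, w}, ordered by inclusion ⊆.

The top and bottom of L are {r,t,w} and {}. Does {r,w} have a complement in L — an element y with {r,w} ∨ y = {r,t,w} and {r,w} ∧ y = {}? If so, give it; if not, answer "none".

{t}

Need y with {r,w} ∨ y = {r,t,w} and {r,w} ∧ y = {}.
Checking each element gives: {t}.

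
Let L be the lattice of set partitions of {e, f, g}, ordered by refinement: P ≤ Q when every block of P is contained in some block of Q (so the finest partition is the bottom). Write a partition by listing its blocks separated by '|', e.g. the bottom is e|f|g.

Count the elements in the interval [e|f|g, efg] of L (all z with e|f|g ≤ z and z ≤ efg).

5

The interval [e|f|g, efg] = {efg, ef|g, eg|f, e|fg, e|f|g}, which has 5 elements.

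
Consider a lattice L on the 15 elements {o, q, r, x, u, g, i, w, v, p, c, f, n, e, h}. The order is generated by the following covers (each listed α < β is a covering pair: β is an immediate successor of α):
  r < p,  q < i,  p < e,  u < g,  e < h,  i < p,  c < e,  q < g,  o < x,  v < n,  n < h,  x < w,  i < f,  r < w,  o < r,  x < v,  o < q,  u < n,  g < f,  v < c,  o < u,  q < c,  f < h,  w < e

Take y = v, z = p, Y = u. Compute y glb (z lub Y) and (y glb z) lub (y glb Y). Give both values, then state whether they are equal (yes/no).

z lub Y = h, so y glb (z lub Y) = v glb h = v.
y glb z = o and y glb Y = o, so (y glb z) lub (y glb Y) = o lub o = o.
Equal: no.

v; o; no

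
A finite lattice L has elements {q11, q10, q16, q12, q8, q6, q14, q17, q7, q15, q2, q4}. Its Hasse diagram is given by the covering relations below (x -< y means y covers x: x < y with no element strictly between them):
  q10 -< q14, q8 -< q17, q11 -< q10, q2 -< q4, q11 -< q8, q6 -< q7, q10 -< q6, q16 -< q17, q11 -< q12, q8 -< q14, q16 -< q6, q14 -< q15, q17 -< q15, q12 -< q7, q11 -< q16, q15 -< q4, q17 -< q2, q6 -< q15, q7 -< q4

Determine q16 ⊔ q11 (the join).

q16

Common upper bounds of {q16, q11}: q15, q16, q17, q2, q4, q6, q7.
The least among these is q16.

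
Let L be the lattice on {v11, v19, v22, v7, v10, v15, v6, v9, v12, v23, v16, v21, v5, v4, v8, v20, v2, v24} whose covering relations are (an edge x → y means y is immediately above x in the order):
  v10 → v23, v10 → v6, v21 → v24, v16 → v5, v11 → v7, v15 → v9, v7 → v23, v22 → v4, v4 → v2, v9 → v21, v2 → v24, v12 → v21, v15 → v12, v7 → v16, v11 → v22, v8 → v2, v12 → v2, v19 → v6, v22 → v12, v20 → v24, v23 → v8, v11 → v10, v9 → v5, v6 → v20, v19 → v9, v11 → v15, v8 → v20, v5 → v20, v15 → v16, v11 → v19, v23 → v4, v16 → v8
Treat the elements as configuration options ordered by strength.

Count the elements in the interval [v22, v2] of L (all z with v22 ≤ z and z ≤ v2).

4

The interval [v22, v2] = {v12, v2, v22, v4}, which has 4 elements.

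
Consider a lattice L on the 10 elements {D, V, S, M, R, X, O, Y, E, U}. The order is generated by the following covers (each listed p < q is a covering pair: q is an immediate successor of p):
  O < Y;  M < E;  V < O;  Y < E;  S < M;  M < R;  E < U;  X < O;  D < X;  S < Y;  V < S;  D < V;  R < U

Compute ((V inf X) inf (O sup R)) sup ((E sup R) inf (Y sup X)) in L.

V ∧ X = D
O ∨ R = U
D ∧ U = D
E ∨ R = U
Y ∨ X = Y
U ∧ Y = Y
D ∨ Y = Y

Y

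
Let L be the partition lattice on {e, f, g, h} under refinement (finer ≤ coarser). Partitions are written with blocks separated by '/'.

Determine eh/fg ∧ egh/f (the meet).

The meet (common refinement) of eh/fg and egh/f intersects blocks pairwise, giving eh/f/g.

eh/f/g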